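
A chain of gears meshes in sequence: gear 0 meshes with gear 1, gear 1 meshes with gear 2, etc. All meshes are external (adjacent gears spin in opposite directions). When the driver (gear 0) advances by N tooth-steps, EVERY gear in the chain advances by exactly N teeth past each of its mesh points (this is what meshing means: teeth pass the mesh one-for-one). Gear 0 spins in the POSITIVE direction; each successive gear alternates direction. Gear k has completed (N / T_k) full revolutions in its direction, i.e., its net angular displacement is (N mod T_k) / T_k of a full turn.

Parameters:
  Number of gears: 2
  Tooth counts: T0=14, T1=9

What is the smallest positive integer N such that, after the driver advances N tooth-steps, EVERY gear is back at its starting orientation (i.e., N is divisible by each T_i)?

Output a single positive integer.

Answer: 126

Derivation:
Gear k returns to start when N is a multiple of T_k.
All gears at start simultaneously when N is a common multiple of [14, 9]; the smallest such N is lcm(14, 9).
Start: lcm = T0 = 14
Fold in T1=9: gcd(14, 9) = 1; lcm(14, 9) = 14 * 9 / 1 = 126 / 1 = 126
Full cycle length = 126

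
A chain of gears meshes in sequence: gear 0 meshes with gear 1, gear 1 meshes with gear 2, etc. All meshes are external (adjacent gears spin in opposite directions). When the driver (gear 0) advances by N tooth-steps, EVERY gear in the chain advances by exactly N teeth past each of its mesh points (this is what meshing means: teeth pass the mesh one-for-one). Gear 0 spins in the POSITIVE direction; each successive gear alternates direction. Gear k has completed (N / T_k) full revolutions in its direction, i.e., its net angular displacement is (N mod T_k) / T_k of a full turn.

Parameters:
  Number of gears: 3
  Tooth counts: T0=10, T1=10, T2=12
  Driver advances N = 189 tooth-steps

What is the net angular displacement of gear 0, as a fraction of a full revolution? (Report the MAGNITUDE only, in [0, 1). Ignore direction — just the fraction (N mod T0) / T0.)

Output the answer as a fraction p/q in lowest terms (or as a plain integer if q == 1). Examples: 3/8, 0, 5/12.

Answer: 9/10

Derivation:
Chain of 3 gears, tooth counts: [10, 10, 12]
  gear 0: T0=10, direction=positive, advance = 189 mod 10 = 9 teeth = 9/10 turn
  gear 1: T1=10, direction=negative, advance = 189 mod 10 = 9 teeth = 9/10 turn
  gear 2: T2=12, direction=positive, advance = 189 mod 12 = 9 teeth = 9/12 turn
Gear 0: 189 mod 10 = 9
Fraction = 9 / 10 = 9/10 (gcd(9,10)=1) = 9/10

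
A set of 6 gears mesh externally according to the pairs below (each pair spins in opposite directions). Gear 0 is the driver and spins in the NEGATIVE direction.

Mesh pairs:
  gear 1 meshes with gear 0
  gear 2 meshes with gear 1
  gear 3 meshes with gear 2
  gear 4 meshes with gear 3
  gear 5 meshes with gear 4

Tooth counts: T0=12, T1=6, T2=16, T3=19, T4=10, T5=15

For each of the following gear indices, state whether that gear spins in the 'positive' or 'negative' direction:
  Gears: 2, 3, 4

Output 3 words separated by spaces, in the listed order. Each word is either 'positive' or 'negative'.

Gear 0 (driver): negative (depth 0)
  gear 1: meshes with gear 0 -> depth 1 -> positive (opposite of gear 0)
  gear 2: meshes with gear 1 -> depth 2 -> negative (opposite of gear 1)
  gear 3: meshes with gear 2 -> depth 3 -> positive (opposite of gear 2)
  gear 4: meshes with gear 3 -> depth 4 -> negative (opposite of gear 3)
  gear 5: meshes with gear 4 -> depth 5 -> positive (opposite of gear 4)
Queried indices 2, 3, 4 -> negative, positive, negative

Answer: negative positive negative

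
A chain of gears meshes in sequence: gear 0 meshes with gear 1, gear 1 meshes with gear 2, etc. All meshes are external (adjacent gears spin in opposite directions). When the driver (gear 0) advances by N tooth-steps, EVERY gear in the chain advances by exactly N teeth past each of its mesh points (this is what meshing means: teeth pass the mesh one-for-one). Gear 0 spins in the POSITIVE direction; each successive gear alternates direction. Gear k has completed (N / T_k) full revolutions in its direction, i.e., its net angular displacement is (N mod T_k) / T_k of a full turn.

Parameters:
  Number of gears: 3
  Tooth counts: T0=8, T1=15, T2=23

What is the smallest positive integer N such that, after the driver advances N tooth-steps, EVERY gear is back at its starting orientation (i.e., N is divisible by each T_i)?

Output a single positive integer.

Gear k returns to start when N is a multiple of T_k.
All gears at start simultaneously when N is a common multiple of [8, 15, 23]; the smallest such N is lcm(8, 15, 23).
Start: lcm = T0 = 8
Fold in T1=15: gcd(8, 15) = 1; lcm(8, 15) = 8 * 15 / 1 = 120 / 1 = 120
Fold in T2=23: gcd(120, 23) = 1; lcm(120, 23) = 120 * 23 / 1 = 2760 / 1 = 2760
Full cycle length = 2760

Answer: 2760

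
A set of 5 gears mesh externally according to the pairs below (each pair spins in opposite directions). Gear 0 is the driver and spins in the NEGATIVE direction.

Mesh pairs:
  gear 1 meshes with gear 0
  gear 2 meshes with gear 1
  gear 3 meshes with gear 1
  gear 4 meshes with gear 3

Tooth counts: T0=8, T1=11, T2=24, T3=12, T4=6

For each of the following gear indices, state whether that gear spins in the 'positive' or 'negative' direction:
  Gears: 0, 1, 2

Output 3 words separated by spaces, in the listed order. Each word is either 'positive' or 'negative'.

Gear 0 (driver): negative (depth 0)
  gear 1: meshes with gear 0 -> depth 1 -> positive (opposite of gear 0)
  gear 2: meshes with gear 1 -> depth 2 -> negative (opposite of gear 1)
  gear 3: meshes with gear 1 -> depth 2 -> negative (opposite of gear 1)
  gear 4: meshes with gear 3 -> depth 3 -> positive (opposite of gear 3)
Queried indices 0, 1, 2 -> negative, positive, negative

Answer: negative positive negative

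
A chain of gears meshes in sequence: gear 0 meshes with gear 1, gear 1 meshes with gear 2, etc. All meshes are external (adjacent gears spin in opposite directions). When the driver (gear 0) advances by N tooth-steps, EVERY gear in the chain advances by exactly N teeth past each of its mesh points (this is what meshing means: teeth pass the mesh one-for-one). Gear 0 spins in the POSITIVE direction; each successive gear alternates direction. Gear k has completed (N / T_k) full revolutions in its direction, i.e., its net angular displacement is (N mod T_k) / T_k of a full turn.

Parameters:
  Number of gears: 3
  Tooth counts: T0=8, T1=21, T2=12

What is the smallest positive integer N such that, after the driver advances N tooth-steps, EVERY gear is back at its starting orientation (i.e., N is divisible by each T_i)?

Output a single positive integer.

Gear k returns to start when N is a multiple of T_k.
All gears at start simultaneously when N is a common multiple of [8, 21, 12]; the smallest such N is lcm(8, 21, 12).
Start: lcm = T0 = 8
Fold in T1=21: gcd(8, 21) = 1; lcm(8, 21) = 8 * 21 / 1 = 168 / 1 = 168
Fold in T2=12: gcd(168, 12) = 12; lcm(168, 12) = 168 * 12 / 12 = 2016 / 12 = 168
Full cycle length = 168

Answer: 168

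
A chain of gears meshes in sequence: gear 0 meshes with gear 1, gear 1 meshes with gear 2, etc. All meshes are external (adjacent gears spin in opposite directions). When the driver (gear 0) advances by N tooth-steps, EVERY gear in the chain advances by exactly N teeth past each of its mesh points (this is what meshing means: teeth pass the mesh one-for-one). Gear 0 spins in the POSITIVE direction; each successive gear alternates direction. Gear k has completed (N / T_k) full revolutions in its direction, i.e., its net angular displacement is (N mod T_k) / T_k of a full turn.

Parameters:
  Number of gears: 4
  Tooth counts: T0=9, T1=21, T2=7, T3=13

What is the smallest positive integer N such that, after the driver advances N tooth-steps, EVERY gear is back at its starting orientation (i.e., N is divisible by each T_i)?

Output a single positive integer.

Answer: 819

Derivation:
Gear k returns to start when N is a multiple of T_k.
All gears at start simultaneously when N is a common multiple of [9, 21, 7, 13]; the smallest such N is lcm(9, 21, 7, 13).
Start: lcm = T0 = 9
Fold in T1=21: gcd(9, 21) = 3; lcm(9, 21) = 9 * 21 / 3 = 189 / 3 = 63
Fold in T2=7: gcd(63, 7) = 7; lcm(63, 7) = 63 * 7 / 7 = 441 / 7 = 63
Fold in T3=13: gcd(63, 13) = 1; lcm(63, 13) = 63 * 13 / 1 = 819 / 1 = 819
Full cycle length = 819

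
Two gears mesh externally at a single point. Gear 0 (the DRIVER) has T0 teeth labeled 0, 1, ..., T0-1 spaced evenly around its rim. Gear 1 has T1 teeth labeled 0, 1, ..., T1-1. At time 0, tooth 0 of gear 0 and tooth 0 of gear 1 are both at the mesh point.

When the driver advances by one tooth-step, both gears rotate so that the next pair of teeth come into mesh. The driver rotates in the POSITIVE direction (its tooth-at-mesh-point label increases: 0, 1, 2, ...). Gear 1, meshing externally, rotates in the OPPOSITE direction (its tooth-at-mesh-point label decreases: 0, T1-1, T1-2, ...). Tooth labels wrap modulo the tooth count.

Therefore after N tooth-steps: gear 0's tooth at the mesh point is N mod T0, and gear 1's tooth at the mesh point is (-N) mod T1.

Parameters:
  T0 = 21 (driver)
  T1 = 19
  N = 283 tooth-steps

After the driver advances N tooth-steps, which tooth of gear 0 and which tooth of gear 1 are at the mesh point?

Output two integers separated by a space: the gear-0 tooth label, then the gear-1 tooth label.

Gear 0 (driver, T0=21): tooth at mesh = N mod T0
  283 = 13 * 21 + 10, so 283 mod 21 = 10
  gear 0 tooth = 10
Gear 1 (driven, T1=19): tooth at mesh = (-N) mod T1
  283 = 14 * 19 + 17, so 283 mod 19 = 17
  (-283) mod 19 = (-17) mod 19 = 19 - 17 = 2
Mesh after 283 steps: gear-0 tooth 10 meets gear-1 tooth 2

Answer: 10 2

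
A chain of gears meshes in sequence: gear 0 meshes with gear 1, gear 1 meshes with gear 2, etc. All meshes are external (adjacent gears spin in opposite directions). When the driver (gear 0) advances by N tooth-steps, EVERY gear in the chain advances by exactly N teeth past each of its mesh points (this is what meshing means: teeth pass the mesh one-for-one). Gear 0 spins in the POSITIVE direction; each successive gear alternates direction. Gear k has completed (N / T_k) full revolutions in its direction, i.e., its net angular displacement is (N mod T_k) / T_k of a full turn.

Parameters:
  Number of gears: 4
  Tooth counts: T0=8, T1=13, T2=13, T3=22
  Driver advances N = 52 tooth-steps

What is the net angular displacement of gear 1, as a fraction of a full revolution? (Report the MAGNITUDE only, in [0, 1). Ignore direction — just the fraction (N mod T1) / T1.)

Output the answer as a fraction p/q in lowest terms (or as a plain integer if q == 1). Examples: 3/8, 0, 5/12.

Answer: 0

Derivation:
Chain of 4 gears, tooth counts: [8, 13, 13, 22]
  gear 0: T0=8, direction=positive, advance = 52 mod 8 = 4 teeth = 4/8 turn
  gear 1: T1=13, direction=negative, advance = 52 mod 13 = 0 teeth = 0/13 turn
  gear 2: T2=13, direction=positive, advance = 52 mod 13 = 0 teeth = 0/13 turn
  gear 3: T3=22, direction=negative, advance = 52 mod 22 = 8 teeth = 8/22 turn
Gear 1: 52 mod 13 = 0
Fraction = 0 / 13 = 0/1 (gcd(0,13)=13) = 0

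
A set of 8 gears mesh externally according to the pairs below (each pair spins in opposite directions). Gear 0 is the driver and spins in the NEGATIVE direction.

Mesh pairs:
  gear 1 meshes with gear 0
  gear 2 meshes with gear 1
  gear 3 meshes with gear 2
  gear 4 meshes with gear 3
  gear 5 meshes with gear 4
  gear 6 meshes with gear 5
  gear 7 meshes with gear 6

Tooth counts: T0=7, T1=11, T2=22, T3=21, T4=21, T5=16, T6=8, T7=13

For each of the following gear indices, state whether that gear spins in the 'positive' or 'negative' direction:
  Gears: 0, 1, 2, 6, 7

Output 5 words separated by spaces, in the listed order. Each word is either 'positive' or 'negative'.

Answer: negative positive negative negative positive

Derivation:
Gear 0 (driver): negative (depth 0)
  gear 1: meshes with gear 0 -> depth 1 -> positive (opposite of gear 0)
  gear 2: meshes with gear 1 -> depth 2 -> negative (opposite of gear 1)
  gear 3: meshes with gear 2 -> depth 3 -> positive (opposite of gear 2)
  gear 4: meshes with gear 3 -> depth 4 -> negative (opposite of gear 3)
  gear 5: meshes with gear 4 -> depth 5 -> positive (opposite of gear 4)
  gear 6: meshes with gear 5 -> depth 6 -> negative (opposite of gear 5)
  gear 7: meshes with gear 6 -> depth 7 -> positive (opposite of gear 6)
Queried indices 0, 1, 2, 6, 7 -> negative, positive, negative, negative, positive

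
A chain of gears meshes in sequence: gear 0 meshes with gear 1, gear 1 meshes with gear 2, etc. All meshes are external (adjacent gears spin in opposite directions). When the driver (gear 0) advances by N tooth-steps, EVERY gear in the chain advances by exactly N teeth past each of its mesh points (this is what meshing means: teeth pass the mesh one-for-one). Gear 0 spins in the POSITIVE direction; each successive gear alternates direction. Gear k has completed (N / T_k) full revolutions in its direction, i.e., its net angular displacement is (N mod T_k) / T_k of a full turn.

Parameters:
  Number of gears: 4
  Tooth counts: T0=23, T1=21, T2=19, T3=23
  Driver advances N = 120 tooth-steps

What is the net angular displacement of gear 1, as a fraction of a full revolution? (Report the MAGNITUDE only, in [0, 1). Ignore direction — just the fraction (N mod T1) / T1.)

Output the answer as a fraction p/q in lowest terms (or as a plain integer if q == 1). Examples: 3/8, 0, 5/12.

Answer: 5/7

Derivation:
Chain of 4 gears, tooth counts: [23, 21, 19, 23]
  gear 0: T0=23, direction=positive, advance = 120 mod 23 = 5 teeth = 5/23 turn
  gear 1: T1=21, direction=negative, advance = 120 mod 21 = 15 teeth = 15/21 turn
  gear 2: T2=19, direction=positive, advance = 120 mod 19 = 6 teeth = 6/19 turn
  gear 3: T3=23, direction=negative, advance = 120 mod 23 = 5 teeth = 5/23 turn
Gear 1: 120 mod 21 = 15
Fraction = 15 / 21 = 5/7 (gcd(15,21)=3) = 5/7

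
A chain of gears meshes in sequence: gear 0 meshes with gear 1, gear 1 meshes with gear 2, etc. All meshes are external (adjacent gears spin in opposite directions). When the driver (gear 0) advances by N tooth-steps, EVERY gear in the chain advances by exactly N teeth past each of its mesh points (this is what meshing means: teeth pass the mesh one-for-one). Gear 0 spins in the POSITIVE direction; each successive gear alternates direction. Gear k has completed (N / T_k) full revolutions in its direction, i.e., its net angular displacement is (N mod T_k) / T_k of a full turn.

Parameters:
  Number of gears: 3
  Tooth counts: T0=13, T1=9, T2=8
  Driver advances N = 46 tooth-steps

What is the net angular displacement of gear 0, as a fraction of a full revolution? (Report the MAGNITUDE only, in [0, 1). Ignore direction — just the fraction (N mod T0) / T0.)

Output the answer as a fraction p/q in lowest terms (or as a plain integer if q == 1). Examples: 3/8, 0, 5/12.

Answer: 7/13

Derivation:
Chain of 3 gears, tooth counts: [13, 9, 8]
  gear 0: T0=13, direction=positive, advance = 46 mod 13 = 7 teeth = 7/13 turn
  gear 1: T1=9, direction=negative, advance = 46 mod 9 = 1 teeth = 1/9 turn
  gear 2: T2=8, direction=positive, advance = 46 mod 8 = 6 teeth = 6/8 turn
Gear 0: 46 mod 13 = 7
Fraction = 7 / 13 = 7/13 (gcd(7,13)=1) = 7/13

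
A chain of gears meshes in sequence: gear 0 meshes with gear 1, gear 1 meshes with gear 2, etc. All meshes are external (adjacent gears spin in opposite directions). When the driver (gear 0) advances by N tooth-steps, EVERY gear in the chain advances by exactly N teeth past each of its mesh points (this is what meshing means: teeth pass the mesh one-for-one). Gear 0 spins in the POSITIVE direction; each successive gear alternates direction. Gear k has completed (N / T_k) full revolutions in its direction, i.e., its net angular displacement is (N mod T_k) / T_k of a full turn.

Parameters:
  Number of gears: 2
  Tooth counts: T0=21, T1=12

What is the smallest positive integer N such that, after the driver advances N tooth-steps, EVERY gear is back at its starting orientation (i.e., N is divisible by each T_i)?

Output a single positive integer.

Gear k returns to start when N is a multiple of T_k.
All gears at start simultaneously when N is a common multiple of [21, 12]; the smallest such N is lcm(21, 12).
Start: lcm = T0 = 21
Fold in T1=12: gcd(21, 12) = 3; lcm(21, 12) = 21 * 12 / 3 = 252 / 3 = 84
Full cycle length = 84

Answer: 84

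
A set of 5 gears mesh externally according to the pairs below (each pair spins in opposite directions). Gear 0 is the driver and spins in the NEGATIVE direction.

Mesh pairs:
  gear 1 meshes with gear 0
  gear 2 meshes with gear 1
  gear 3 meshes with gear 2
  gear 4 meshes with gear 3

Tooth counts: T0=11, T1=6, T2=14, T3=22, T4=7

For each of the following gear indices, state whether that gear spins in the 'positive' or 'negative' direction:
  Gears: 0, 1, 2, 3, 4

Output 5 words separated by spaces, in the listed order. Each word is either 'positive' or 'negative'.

Gear 0 (driver): negative (depth 0)
  gear 1: meshes with gear 0 -> depth 1 -> positive (opposite of gear 0)
  gear 2: meshes with gear 1 -> depth 2 -> negative (opposite of gear 1)
  gear 3: meshes with gear 2 -> depth 3 -> positive (opposite of gear 2)
  gear 4: meshes with gear 3 -> depth 4 -> negative (opposite of gear 3)
Queried indices 0, 1, 2, 3, 4 -> negative, positive, negative, positive, negative

Answer: negative positive negative positive negative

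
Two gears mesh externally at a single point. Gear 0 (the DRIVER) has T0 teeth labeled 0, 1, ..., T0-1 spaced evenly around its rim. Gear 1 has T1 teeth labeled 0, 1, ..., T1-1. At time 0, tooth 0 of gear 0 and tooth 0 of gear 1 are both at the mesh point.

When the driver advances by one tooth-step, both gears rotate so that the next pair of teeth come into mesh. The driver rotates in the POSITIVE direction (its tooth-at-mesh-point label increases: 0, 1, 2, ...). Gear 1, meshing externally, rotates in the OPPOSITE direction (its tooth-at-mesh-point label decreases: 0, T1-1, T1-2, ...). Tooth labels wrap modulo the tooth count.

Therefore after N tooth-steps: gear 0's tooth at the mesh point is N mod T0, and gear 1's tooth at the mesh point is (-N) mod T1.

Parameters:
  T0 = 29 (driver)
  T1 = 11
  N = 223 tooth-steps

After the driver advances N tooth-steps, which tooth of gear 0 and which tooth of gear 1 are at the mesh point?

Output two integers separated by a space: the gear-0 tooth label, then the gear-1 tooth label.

Gear 0 (driver, T0=29): tooth at mesh = N mod T0
  223 = 7 * 29 + 20, so 223 mod 29 = 20
  gear 0 tooth = 20
Gear 1 (driven, T1=11): tooth at mesh = (-N) mod T1
  223 = 20 * 11 + 3, so 223 mod 11 = 3
  (-223) mod 11 = (-3) mod 11 = 11 - 3 = 8
Mesh after 223 steps: gear-0 tooth 20 meets gear-1 tooth 8

Answer: 20 8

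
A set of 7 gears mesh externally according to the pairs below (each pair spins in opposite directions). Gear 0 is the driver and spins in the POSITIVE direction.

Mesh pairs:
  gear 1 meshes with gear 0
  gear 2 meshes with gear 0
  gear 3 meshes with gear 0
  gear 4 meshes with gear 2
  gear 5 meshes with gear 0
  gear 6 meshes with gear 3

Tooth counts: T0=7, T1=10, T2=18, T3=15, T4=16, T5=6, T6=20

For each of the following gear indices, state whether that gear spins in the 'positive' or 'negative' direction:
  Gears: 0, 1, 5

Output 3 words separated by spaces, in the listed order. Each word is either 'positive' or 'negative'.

Gear 0 (driver): positive (depth 0)
  gear 1: meshes with gear 0 -> depth 1 -> negative (opposite of gear 0)
  gear 2: meshes with gear 0 -> depth 1 -> negative (opposite of gear 0)
  gear 3: meshes with gear 0 -> depth 1 -> negative (opposite of gear 0)
  gear 4: meshes with gear 2 -> depth 2 -> positive (opposite of gear 2)
  gear 5: meshes with gear 0 -> depth 1 -> negative (opposite of gear 0)
  gear 6: meshes with gear 3 -> depth 2 -> positive (opposite of gear 3)
Queried indices 0, 1, 5 -> positive, negative, negative

Answer: positive negative negative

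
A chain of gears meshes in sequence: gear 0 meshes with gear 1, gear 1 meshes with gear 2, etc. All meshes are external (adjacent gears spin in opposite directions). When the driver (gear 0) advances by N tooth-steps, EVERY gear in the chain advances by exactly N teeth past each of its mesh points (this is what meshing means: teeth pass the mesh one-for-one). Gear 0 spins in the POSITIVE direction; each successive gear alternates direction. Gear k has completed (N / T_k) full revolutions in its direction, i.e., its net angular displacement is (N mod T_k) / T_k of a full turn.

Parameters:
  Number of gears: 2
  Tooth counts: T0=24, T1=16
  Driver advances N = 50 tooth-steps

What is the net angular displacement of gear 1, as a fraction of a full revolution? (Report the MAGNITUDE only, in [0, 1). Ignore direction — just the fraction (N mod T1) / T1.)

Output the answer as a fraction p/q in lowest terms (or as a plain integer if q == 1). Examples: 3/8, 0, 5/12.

Chain of 2 gears, tooth counts: [24, 16]
  gear 0: T0=24, direction=positive, advance = 50 mod 24 = 2 teeth = 2/24 turn
  gear 1: T1=16, direction=negative, advance = 50 mod 16 = 2 teeth = 2/16 turn
Gear 1: 50 mod 16 = 2
Fraction = 2 / 16 = 1/8 (gcd(2,16)=2) = 1/8

Answer: 1/8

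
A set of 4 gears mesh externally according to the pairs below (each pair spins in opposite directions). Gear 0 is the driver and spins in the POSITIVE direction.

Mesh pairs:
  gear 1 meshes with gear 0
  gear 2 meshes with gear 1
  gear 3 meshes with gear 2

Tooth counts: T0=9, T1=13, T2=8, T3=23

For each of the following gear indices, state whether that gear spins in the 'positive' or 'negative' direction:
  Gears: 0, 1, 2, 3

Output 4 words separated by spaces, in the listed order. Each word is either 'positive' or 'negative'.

Answer: positive negative positive negative

Derivation:
Gear 0 (driver): positive (depth 0)
  gear 1: meshes with gear 0 -> depth 1 -> negative (opposite of gear 0)
  gear 2: meshes with gear 1 -> depth 2 -> positive (opposite of gear 1)
  gear 3: meshes with gear 2 -> depth 3 -> negative (opposite of gear 2)
Queried indices 0, 1, 2, 3 -> positive, negative, positive, negative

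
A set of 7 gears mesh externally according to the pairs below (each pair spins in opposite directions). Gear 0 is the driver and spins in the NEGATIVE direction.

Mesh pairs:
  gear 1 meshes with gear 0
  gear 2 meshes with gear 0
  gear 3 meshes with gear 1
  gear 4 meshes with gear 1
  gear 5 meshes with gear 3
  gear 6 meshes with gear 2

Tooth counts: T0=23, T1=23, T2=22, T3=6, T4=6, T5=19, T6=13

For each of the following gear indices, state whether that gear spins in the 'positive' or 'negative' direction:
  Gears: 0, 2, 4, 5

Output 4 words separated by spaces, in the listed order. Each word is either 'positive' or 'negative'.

Answer: negative positive negative positive

Derivation:
Gear 0 (driver): negative (depth 0)
  gear 1: meshes with gear 0 -> depth 1 -> positive (opposite of gear 0)
  gear 2: meshes with gear 0 -> depth 1 -> positive (opposite of gear 0)
  gear 3: meshes with gear 1 -> depth 2 -> negative (opposite of gear 1)
  gear 4: meshes with gear 1 -> depth 2 -> negative (opposite of gear 1)
  gear 5: meshes with gear 3 -> depth 3 -> positive (opposite of gear 3)
  gear 6: meshes with gear 2 -> depth 2 -> negative (opposite of gear 2)
Queried indices 0, 2, 4, 5 -> negative, positive, negative, positive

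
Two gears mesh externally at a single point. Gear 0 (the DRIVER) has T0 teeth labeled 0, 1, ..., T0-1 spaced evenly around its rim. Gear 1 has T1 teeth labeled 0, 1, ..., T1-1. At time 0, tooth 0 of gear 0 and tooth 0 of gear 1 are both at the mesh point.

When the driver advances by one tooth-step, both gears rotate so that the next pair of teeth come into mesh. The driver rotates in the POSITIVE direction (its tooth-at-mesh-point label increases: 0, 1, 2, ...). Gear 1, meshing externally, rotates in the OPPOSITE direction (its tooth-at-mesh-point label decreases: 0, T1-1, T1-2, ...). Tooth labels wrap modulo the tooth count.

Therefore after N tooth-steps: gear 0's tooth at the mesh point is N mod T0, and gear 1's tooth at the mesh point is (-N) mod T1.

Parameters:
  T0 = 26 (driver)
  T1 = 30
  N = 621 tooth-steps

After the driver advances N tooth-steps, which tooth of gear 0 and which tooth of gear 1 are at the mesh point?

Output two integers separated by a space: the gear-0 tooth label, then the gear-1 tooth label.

Answer: 23 9

Derivation:
Gear 0 (driver, T0=26): tooth at mesh = N mod T0
  621 = 23 * 26 + 23, so 621 mod 26 = 23
  gear 0 tooth = 23
Gear 1 (driven, T1=30): tooth at mesh = (-N) mod T1
  621 = 20 * 30 + 21, so 621 mod 30 = 21
  (-621) mod 30 = (-21) mod 30 = 30 - 21 = 9
Mesh after 621 steps: gear-0 tooth 23 meets gear-1 tooth 9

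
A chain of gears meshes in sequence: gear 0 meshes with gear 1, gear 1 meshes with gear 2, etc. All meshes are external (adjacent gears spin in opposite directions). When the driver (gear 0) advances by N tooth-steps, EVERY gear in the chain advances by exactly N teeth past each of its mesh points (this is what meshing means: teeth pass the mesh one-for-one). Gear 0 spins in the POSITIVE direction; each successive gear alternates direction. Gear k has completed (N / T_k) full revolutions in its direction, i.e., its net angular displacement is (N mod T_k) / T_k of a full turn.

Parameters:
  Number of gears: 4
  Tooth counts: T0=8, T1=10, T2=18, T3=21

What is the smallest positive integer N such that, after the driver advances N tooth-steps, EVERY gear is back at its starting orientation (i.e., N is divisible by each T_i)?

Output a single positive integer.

Gear k returns to start when N is a multiple of T_k.
All gears at start simultaneously when N is a common multiple of [8, 10, 18, 21]; the smallest such N is lcm(8, 10, 18, 21).
Start: lcm = T0 = 8
Fold in T1=10: gcd(8, 10) = 2; lcm(8, 10) = 8 * 10 / 2 = 80 / 2 = 40
Fold in T2=18: gcd(40, 18) = 2; lcm(40, 18) = 40 * 18 / 2 = 720 / 2 = 360
Fold in T3=21: gcd(360, 21) = 3; lcm(360, 21) = 360 * 21 / 3 = 7560 / 3 = 2520
Full cycle length = 2520

Answer: 2520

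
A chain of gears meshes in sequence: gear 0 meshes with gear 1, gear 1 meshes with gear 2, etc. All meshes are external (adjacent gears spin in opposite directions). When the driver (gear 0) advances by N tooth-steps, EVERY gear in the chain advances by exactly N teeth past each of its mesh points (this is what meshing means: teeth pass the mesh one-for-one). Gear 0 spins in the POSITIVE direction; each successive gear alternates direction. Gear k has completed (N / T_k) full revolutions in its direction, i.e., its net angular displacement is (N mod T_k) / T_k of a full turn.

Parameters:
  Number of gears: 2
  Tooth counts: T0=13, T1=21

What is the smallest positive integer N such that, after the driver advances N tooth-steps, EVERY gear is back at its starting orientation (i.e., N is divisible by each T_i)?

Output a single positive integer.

Gear k returns to start when N is a multiple of T_k.
All gears at start simultaneously when N is a common multiple of [13, 21]; the smallest such N is lcm(13, 21).
Start: lcm = T0 = 13
Fold in T1=21: gcd(13, 21) = 1; lcm(13, 21) = 13 * 21 / 1 = 273 / 1 = 273
Full cycle length = 273

Answer: 273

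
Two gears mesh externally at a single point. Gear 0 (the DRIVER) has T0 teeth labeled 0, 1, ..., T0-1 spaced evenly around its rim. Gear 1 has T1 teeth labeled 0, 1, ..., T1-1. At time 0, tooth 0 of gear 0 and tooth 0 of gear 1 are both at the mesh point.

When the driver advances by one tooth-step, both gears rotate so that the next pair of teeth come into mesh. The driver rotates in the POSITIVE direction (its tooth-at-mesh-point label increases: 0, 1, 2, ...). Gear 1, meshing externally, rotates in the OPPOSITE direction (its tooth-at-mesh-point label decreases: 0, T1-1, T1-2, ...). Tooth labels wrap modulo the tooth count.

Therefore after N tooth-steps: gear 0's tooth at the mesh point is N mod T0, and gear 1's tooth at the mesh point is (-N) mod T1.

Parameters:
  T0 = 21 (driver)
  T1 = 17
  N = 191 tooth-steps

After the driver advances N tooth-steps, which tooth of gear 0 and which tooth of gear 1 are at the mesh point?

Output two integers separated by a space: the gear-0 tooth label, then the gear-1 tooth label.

Gear 0 (driver, T0=21): tooth at mesh = N mod T0
  191 = 9 * 21 + 2, so 191 mod 21 = 2
  gear 0 tooth = 2
Gear 1 (driven, T1=17): tooth at mesh = (-N) mod T1
  191 = 11 * 17 + 4, so 191 mod 17 = 4
  (-191) mod 17 = (-4) mod 17 = 17 - 4 = 13
Mesh after 191 steps: gear-0 tooth 2 meets gear-1 tooth 13

Answer: 2 13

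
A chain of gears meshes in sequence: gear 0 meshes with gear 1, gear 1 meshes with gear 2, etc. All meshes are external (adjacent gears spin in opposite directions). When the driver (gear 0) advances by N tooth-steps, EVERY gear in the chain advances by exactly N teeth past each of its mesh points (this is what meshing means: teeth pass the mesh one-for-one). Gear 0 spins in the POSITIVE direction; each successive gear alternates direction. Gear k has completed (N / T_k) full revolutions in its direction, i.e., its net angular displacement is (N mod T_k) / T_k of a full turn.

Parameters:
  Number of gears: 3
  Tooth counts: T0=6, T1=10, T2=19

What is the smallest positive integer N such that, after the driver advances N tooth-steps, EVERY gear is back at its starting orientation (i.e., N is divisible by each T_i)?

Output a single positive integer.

Answer: 570

Derivation:
Gear k returns to start when N is a multiple of T_k.
All gears at start simultaneously when N is a common multiple of [6, 10, 19]; the smallest such N is lcm(6, 10, 19).
Start: lcm = T0 = 6
Fold in T1=10: gcd(6, 10) = 2; lcm(6, 10) = 6 * 10 / 2 = 60 / 2 = 30
Fold in T2=19: gcd(30, 19) = 1; lcm(30, 19) = 30 * 19 / 1 = 570 / 1 = 570
Full cycle length = 570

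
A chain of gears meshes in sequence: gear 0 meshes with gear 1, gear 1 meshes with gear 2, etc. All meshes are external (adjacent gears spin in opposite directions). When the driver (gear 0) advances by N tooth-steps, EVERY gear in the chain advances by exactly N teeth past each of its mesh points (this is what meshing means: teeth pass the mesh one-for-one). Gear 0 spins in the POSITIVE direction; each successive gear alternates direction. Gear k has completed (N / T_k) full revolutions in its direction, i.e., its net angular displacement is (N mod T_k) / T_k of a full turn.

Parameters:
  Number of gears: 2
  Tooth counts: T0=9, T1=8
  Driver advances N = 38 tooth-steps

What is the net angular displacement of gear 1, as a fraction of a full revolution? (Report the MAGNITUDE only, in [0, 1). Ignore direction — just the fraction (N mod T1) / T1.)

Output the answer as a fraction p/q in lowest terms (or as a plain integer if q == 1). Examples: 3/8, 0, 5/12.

Answer: 3/4

Derivation:
Chain of 2 gears, tooth counts: [9, 8]
  gear 0: T0=9, direction=positive, advance = 38 mod 9 = 2 teeth = 2/9 turn
  gear 1: T1=8, direction=negative, advance = 38 mod 8 = 6 teeth = 6/8 turn
Gear 1: 38 mod 8 = 6
Fraction = 6 / 8 = 3/4 (gcd(6,8)=2) = 3/4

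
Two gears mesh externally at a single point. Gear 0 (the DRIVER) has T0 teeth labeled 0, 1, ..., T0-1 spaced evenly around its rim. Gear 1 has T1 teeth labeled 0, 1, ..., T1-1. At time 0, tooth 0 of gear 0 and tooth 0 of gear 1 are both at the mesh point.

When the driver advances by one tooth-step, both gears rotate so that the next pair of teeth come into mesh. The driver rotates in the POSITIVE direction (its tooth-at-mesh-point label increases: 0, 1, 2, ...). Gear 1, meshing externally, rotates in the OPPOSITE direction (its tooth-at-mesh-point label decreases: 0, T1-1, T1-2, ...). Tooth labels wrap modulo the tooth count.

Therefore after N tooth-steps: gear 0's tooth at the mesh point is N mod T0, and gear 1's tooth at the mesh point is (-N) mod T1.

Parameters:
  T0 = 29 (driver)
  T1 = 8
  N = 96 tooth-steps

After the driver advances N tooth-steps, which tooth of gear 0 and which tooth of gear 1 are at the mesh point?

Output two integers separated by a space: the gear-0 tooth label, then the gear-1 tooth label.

Answer: 9 0

Derivation:
Gear 0 (driver, T0=29): tooth at mesh = N mod T0
  96 = 3 * 29 + 9, so 96 mod 29 = 9
  gear 0 tooth = 9
Gear 1 (driven, T1=8): tooth at mesh = (-N) mod T1
  96 = 12 * 8 + 0, so 96 mod 8 = 0
  (-96) mod 8 = 0
Mesh after 96 steps: gear-0 tooth 9 meets gear-1 tooth 0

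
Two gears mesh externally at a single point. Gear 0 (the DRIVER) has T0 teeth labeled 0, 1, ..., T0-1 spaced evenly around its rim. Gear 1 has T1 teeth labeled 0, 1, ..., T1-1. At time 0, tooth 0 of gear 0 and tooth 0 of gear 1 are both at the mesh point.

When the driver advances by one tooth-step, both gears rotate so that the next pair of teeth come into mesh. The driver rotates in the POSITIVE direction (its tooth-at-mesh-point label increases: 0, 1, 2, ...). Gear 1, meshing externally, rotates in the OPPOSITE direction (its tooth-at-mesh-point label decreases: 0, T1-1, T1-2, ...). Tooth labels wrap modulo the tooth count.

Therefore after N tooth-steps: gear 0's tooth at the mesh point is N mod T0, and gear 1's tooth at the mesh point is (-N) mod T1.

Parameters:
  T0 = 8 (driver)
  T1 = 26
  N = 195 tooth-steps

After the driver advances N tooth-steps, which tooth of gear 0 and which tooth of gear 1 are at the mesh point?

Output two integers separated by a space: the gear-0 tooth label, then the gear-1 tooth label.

Answer: 3 13

Derivation:
Gear 0 (driver, T0=8): tooth at mesh = N mod T0
  195 = 24 * 8 + 3, so 195 mod 8 = 3
  gear 0 tooth = 3
Gear 1 (driven, T1=26): tooth at mesh = (-N) mod T1
  195 = 7 * 26 + 13, so 195 mod 26 = 13
  (-195) mod 26 = (-13) mod 26 = 26 - 13 = 13
Mesh after 195 steps: gear-0 tooth 3 meets gear-1 tooth 13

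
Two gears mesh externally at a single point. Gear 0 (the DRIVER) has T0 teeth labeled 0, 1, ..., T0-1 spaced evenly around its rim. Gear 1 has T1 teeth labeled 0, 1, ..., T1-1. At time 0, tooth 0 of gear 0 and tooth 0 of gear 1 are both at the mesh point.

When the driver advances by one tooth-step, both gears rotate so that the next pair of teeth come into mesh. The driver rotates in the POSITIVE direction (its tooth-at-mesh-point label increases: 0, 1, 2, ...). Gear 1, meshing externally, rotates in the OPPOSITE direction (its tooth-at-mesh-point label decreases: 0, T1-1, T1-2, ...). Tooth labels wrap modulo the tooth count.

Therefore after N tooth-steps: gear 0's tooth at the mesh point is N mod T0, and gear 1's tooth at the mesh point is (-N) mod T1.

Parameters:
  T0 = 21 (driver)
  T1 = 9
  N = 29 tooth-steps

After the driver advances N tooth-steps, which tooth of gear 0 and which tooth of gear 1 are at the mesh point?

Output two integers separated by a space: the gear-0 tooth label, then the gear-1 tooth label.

Gear 0 (driver, T0=21): tooth at mesh = N mod T0
  29 = 1 * 21 + 8, so 29 mod 21 = 8
  gear 0 tooth = 8
Gear 1 (driven, T1=9): tooth at mesh = (-N) mod T1
  29 = 3 * 9 + 2, so 29 mod 9 = 2
  (-29) mod 9 = (-2) mod 9 = 9 - 2 = 7
Mesh after 29 steps: gear-0 tooth 8 meets gear-1 tooth 7

Answer: 8 7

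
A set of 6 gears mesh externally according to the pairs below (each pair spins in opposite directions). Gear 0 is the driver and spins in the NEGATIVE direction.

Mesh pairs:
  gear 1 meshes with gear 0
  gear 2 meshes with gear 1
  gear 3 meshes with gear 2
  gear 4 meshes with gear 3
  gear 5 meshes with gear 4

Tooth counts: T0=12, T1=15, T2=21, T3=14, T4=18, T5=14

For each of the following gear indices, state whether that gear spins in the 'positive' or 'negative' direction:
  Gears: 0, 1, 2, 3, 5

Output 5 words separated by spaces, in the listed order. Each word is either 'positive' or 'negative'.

Answer: negative positive negative positive positive

Derivation:
Gear 0 (driver): negative (depth 0)
  gear 1: meshes with gear 0 -> depth 1 -> positive (opposite of gear 0)
  gear 2: meshes with gear 1 -> depth 2 -> negative (opposite of gear 1)
  gear 3: meshes with gear 2 -> depth 3 -> positive (opposite of gear 2)
  gear 4: meshes with gear 3 -> depth 4 -> negative (opposite of gear 3)
  gear 5: meshes with gear 4 -> depth 5 -> positive (opposite of gear 4)
Queried indices 0, 1, 2, 3, 5 -> negative, positive, negative, positive, positive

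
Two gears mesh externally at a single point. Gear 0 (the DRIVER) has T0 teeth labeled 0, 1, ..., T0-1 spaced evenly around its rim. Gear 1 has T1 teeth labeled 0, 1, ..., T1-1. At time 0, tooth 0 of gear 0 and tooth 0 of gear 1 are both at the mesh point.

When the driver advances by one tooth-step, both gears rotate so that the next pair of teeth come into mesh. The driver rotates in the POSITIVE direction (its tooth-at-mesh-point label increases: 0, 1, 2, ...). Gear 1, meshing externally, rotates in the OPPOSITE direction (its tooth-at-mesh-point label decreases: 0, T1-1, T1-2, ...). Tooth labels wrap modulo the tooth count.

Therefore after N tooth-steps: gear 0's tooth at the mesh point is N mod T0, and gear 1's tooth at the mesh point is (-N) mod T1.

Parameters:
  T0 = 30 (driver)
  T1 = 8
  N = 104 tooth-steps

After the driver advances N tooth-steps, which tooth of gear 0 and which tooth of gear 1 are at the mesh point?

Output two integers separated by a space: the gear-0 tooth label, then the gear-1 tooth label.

Gear 0 (driver, T0=30): tooth at mesh = N mod T0
  104 = 3 * 30 + 14, so 104 mod 30 = 14
  gear 0 tooth = 14
Gear 1 (driven, T1=8): tooth at mesh = (-N) mod T1
  104 = 13 * 8 + 0, so 104 mod 8 = 0
  (-104) mod 8 = 0
Mesh after 104 steps: gear-0 tooth 14 meets gear-1 tooth 0

Answer: 14 0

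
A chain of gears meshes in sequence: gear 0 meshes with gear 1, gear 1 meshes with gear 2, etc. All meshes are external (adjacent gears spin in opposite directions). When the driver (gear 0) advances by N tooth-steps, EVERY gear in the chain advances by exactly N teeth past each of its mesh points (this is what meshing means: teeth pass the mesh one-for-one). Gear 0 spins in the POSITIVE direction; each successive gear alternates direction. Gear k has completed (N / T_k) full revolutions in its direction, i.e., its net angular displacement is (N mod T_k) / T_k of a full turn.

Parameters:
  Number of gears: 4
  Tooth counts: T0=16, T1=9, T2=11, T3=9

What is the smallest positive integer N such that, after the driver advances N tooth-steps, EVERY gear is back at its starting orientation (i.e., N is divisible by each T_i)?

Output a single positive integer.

Answer: 1584

Derivation:
Gear k returns to start when N is a multiple of T_k.
All gears at start simultaneously when N is a common multiple of [16, 9, 11, 9]; the smallest such N is lcm(16, 9, 11, 9).
Start: lcm = T0 = 16
Fold in T1=9: gcd(16, 9) = 1; lcm(16, 9) = 16 * 9 / 1 = 144 / 1 = 144
Fold in T2=11: gcd(144, 11) = 1; lcm(144, 11) = 144 * 11 / 1 = 1584 / 1 = 1584
Fold in T3=9: gcd(1584, 9) = 9; lcm(1584, 9) = 1584 * 9 / 9 = 14256 / 9 = 1584
Full cycle length = 1584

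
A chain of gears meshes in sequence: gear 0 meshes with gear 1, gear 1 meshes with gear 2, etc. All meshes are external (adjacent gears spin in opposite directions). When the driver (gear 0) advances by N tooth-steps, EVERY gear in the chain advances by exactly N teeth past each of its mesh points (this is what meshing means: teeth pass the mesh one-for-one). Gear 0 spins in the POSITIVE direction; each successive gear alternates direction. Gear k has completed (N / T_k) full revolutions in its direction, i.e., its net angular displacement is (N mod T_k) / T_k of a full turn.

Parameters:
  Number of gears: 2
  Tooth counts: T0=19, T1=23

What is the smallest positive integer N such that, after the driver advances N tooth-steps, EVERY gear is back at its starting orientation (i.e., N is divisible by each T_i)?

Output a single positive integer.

Gear k returns to start when N is a multiple of T_k.
All gears at start simultaneously when N is a common multiple of [19, 23]; the smallest such N is lcm(19, 23).
Start: lcm = T0 = 19
Fold in T1=23: gcd(19, 23) = 1; lcm(19, 23) = 19 * 23 / 1 = 437 / 1 = 437
Full cycle length = 437

Answer: 437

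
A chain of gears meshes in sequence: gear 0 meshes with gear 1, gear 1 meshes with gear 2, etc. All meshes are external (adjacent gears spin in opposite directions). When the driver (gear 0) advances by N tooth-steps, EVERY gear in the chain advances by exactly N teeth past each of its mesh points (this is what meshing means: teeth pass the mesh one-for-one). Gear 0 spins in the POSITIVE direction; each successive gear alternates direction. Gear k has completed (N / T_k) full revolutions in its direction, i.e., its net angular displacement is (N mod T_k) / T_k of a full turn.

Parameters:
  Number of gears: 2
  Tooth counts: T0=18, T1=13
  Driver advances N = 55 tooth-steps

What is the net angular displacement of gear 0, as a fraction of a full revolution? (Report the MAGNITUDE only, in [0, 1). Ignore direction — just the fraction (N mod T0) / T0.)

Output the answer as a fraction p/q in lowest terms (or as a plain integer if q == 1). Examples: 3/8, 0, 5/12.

Chain of 2 gears, tooth counts: [18, 13]
  gear 0: T0=18, direction=positive, advance = 55 mod 18 = 1 teeth = 1/18 turn
  gear 1: T1=13, direction=negative, advance = 55 mod 13 = 3 teeth = 3/13 turn
Gear 0: 55 mod 18 = 1
Fraction = 1 / 18 = 1/18 (gcd(1,18)=1) = 1/18

Answer: 1/18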